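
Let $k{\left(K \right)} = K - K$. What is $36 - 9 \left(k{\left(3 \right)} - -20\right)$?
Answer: $-144$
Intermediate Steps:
$k{\left(K \right)} = 0$
$36 - 9 \left(k{\left(3 \right)} - -20\right) = 36 - 9 \left(0 - -20\right) = 36 - 9 \left(0 + 20\right) = 36 - 180 = -144$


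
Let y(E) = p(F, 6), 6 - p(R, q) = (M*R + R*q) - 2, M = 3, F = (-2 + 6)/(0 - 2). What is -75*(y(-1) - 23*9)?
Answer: 13575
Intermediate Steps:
F = -2 (F = 4/(-2) = 4*(-½) = -2)
p(R, q) = 8 - 3*R - R*q (p(R, q) = 6 - ((3*R + R*q) - 2) = 6 - (-2 + 3*R + R*q) = 6 + (2 - 3*R - R*q) = 8 - 3*R - R*q)
y(E) = 26 (y(E) = 8 - 3*(-2) - 1*(-2)*6 = 8 + 6 + 12 = 26)
-75*(y(-1) - 23*9) = -75*(26 - 23*9) = -75*(26 - 207) = -75*(-181) = 13575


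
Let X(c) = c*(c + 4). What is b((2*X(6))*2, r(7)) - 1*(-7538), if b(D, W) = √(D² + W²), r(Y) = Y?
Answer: 7538 + √57649 ≈ 7778.1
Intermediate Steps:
X(c) = c*(4 + c)
b((2*X(6))*2, r(7)) - 1*(-7538) = √(((2*(6*(4 + 6)))*2)² + 7²) - 1*(-7538) = √(((2*(6*10))*2)² + 49) + 7538 = √(((2*60)*2)² + 49) + 7538 = √((120*2)² + 49) + 7538 = √(240² + 49) + 7538 = √(57600 + 49) + 7538 = √57649 + 7538 = 7538 + √57649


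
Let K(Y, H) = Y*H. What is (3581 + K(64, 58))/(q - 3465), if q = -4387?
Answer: -561/604 ≈ -0.92881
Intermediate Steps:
K(Y, H) = H*Y
(3581 + K(64, 58))/(q - 3465) = (3581 + 58*64)/(-4387 - 3465) = (3581 + 3712)/(-7852) = 7293*(-1/7852) = -561/604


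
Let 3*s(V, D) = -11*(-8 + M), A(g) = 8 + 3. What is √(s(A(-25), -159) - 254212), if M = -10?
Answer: I*√254146 ≈ 504.13*I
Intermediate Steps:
A(g) = 11
s(V, D) = 66 (s(V, D) = (-11*(-8 - 10))/3 = (-11*(-18))/3 = (⅓)*198 = 66)
√(s(A(-25), -159) - 254212) = √(66 - 254212) = √(-254146) = I*√254146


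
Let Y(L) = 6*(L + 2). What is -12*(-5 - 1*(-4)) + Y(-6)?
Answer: -12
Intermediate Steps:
Y(L) = 12 + 6*L (Y(L) = 6*(2 + L) = 12 + 6*L)
-12*(-5 - 1*(-4)) + Y(-6) = -12*(-5 - 1*(-4)) + (12 + 6*(-6)) = -12*(-5 + 4) + (12 - 36) = -12*(-1) - 24 = 12 - 24 = -12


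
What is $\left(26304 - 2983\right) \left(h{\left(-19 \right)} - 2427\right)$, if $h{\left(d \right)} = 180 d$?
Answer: $-136357887$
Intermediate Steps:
$\left(26304 - 2983\right) \left(h{\left(-19 \right)} - 2427\right) = \left(26304 - 2983\right) \left(180 \left(-19\right) - 2427\right) = 23321 \left(-3420 - 2427\right) = 23321 \left(-5847\right) = -136357887$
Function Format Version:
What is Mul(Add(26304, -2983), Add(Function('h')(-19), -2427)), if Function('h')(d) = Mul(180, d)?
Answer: -136357887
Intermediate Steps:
Mul(Add(26304, -2983), Add(Function('h')(-19), -2427)) = Mul(Add(26304, -2983), Add(Mul(180, -19), -2427)) = Mul(23321, Add(-3420, -2427)) = Mul(23321, -5847) = -136357887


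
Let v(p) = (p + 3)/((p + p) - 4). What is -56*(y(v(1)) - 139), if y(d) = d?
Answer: 7896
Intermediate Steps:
v(p) = (3 + p)/(-4 + 2*p) (v(p) = (3 + p)/(2*p - 4) = (3 + p)/(-4 + 2*p))
-56*(y(v(1)) - 139) = -56*((3 + 1)/(2*(-2 + 1)) - 139) = -56*((½)*4/(-1) - 139) = -56*((½)*(-1)*4 - 139) = -56*(-2 - 139) = -56*(-141) = 7896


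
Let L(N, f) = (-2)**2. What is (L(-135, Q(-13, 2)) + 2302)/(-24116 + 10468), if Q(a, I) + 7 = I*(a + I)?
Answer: -1153/6824 ≈ -0.16896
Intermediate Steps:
Q(a, I) = -7 + I*(I + a) (Q(a, I) = -7 + I*(a + I) = -7 + I*(I + a))
L(N, f) = 4
(L(-135, Q(-13, 2)) + 2302)/(-24116 + 10468) = (4 + 2302)/(-24116 + 10468) = 2306/(-13648) = 2306*(-1/13648) = -1153/6824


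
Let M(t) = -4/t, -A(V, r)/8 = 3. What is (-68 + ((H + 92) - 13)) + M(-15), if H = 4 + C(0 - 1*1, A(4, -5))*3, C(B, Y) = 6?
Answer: 499/15 ≈ 33.267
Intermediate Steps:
A(V, r) = -24 (A(V, r) = -8*3 = -24)
H = 22 (H = 4 + 6*3 = 4 + 18 = 22)
(-68 + ((H + 92) - 13)) + M(-15) = (-68 + ((22 + 92) - 13)) - 4/(-15) = (-68 + (114 - 13)) - 4*(-1/15) = (-68 + 101) + 4/15 = 33 + 4/15 = 499/15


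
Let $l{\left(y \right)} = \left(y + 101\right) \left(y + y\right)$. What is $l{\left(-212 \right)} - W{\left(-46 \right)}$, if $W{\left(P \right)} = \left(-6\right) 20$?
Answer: $47184$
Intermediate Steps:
$W{\left(P \right)} = -120$
$l{\left(y \right)} = 2 y \left(101 + y\right)$ ($l{\left(y \right)} = \left(101 + y\right) 2 y = 2 y \left(101 + y\right)$)
$l{\left(-212 \right)} - W{\left(-46 \right)} = 2 \left(-212\right) \left(101 - 212\right) - -120 = 2 \left(-212\right) \left(-111\right) + 120 = 47064 + 120 = 47184$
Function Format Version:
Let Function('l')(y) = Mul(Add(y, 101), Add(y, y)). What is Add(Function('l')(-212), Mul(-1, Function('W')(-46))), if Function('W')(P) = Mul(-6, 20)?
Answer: 47184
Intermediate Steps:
Function('W')(P) = -120
Function('l')(y) = Mul(2, y, Add(101, y)) (Function('l')(y) = Mul(Add(101, y), Mul(2, y)) = Mul(2, y, Add(101, y)))
Add(Function('l')(-212), Mul(-1, Function('W')(-46))) = Add(Mul(2, -212, Add(101, -212)), Mul(-1, -120)) = Add(Mul(2, -212, -111), 120) = Add(47064, 120) = 47184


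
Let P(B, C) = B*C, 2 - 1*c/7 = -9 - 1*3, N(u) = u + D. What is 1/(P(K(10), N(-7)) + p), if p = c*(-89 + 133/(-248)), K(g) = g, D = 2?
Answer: -124/1094245 ≈ -0.00011332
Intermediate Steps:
N(u) = 2 + u (N(u) = u + 2 = 2 + u)
c = 98 (c = 14 - 7*(-9 - 1*3) = 14 - 7*(-9 - 3) = 14 - 7*(-12) = 14 + 84 = 98)
p = -1088045/124 (p = 98*(-89 + 133/(-248)) = 98*(-89 + 133*(-1/248)) = 98*(-89 - 133/248) = 98*(-22205/248) = -1088045/124 ≈ -8774.6)
1/(P(K(10), N(-7)) + p) = 1/(10*(2 - 7) - 1088045/124) = 1/(10*(-5) - 1088045/124) = 1/(-50 - 1088045/124) = 1/(-1094245/124) = -124/1094245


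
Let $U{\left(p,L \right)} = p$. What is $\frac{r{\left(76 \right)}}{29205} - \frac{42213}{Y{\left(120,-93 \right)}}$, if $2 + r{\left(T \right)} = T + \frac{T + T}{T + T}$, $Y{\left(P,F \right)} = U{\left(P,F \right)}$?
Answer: $- \frac{27396037}{77880} \approx -351.77$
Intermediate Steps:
$Y{\left(P,F \right)} = P$
$r{\left(T \right)} = -1 + T$ ($r{\left(T \right)} = -2 + \left(T + \frac{T + T}{T + T}\right) = -2 + \left(T + \frac{2 T}{2 T}\right) = -2 + \left(T + 2 T \frac{1}{2 T}\right) = -2 + \left(T + 1\right) = -2 + \left(1 + T\right) = -1 + T$)
$\frac{r{\left(76 \right)}}{29205} - \frac{42213}{Y{\left(120,-93 \right)}} = \frac{-1 + 76}{29205} - \frac{42213}{120} = 75 \cdot \frac{1}{29205} - \frac{14071}{40} = \frac{5}{1947} - \frac{14071}{40} = - \frac{27396037}{77880}$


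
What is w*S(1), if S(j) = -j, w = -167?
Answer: 167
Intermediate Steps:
w*S(1) = -(-167) = -167*(-1) = 167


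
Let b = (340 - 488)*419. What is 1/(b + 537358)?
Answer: 1/475346 ≈ 2.1037e-6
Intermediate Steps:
b = -62012 (b = -148*419 = -62012)
1/(b + 537358) = 1/(-62012 + 537358) = 1/475346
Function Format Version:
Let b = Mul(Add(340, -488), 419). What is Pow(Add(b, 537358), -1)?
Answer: Rational(1, 475346) ≈ 2.1037e-6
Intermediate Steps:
b = -62012 (b = Mul(-148, 419) = -62012)
Pow(Add(b, 537358), -1) = Pow(Add(-62012, 537358), -1) = Pow(475346, -1) = Rational(1, 475346)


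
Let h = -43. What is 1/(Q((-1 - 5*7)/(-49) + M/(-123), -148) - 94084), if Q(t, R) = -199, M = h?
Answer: -1/94283 ≈ -1.0606e-5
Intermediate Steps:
M = -43
1/(Q((-1 - 5*7)/(-49) + M/(-123), -148) - 94084) = 1/(-199 - 94084) = 1/(-94283) = -1/94283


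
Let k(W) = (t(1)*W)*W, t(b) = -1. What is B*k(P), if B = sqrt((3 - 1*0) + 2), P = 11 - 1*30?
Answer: -361*sqrt(5) ≈ -807.22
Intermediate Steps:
P = -19 (P = 11 - 30 = -19)
B = sqrt(5) (B = sqrt((3 + 0) + 2) = sqrt(3 + 2) = sqrt(5) ≈ 2.2361)
k(W) = -W**2 (k(W) = (-W)*W = -W**2)
B*k(P) = sqrt(5)*(-1*(-19)**2) = sqrt(5)*(-1*361) = sqrt(5)*(-361) = -361*sqrt(5)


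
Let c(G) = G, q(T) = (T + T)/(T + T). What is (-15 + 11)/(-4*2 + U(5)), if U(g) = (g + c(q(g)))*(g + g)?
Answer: -1/13 ≈ -0.076923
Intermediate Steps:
q(T) = 1 (q(T) = (2*T)/((2*T)) = (2*T)*(1/(2*T)) = 1)
U(g) = 2*g*(1 + g) (U(g) = (g + 1)*(g + g) = (1 + g)*(2*g) = 2*g*(1 + g))
(-15 + 11)/(-4*2 + U(5)) = (-15 + 11)/(-4*2 + 2*5*(1 + 5)) = -4/(-8 + 2*5*6) = -4/(-8 + 60) = -4/52 = (1/52)*(-4) = -1/13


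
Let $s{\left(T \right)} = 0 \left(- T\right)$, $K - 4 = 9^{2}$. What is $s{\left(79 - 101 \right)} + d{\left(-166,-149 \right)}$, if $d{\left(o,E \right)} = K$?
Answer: $85$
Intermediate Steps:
$K = 85$ ($K = 4 + 9^{2} = 4 + 81 = 85$)
$d{\left(o,E \right)} = 85$
$s{\left(T \right)} = 0$
$s{\left(79 - 101 \right)} + d{\left(-166,-149 \right)} = 0 + 85 = 85$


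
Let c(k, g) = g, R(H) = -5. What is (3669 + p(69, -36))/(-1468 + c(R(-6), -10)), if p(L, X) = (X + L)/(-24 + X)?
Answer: -73369/29560 ≈ -2.4820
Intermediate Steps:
p(L, X) = (L + X)/(-24 + X)
(3669 + p(69, -36))/(-1468 + c(R(-6), -10)) = (3669 + (69 - 36)/(-24 - 36))/(-1468 - 10) = (3669 + 33/(-60))/(-1478) = (3669 - 1/60*33)*(-1/1478) = (3669 - 11/20)*(-1/1478) = (73369/20)*(-1/1478) = -73369/29560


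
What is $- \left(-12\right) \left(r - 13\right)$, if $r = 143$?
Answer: $1560$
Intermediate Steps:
$- \left(-12\right) \left(r - 13\right) = - \left(-12\right) \left(143 - 13\right) = - \left(-12\right) 130 = \left(-1\right) \left(-1560\right) = 1560$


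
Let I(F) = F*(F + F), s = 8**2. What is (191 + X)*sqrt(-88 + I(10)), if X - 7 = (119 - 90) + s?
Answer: 1164*sqrt(7) ≈ 3079.7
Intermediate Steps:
s = 64
I(F) = 2*F**2 (I(F) = F*(2*F) = 2*F**2)
X = 100 (X = 7 + ((119 - 90) + 64) = 7 + (29 + 64) = 7 + 93 = 100)
(191 + X)*sqrt(-88 + I(10)) = (191 + 100)*sqrt(-88 + 2*10**2) = 291*sqrt(-88 + 2*100) = 291*sqrt(-88 + 200) = 291*sqrt(112) = 291*(4*sqrt(7)) = 1164*sqrt(7)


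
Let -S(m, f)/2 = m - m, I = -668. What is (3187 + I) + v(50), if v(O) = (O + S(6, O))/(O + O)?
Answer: 5039/2 ≈ 2519.5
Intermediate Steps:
S(m, f) = 0 (S(m, f) = -2*(m - m) = -2*0 = 0)
v(O) = ½ (v(O) = (O + 0)/(O + O) = O/((2*O)) = O*(1/(2*O)) = ½)
(3187 + I) + v(50) = (3187 - 668) + ½ = 2519 + ½ = 5039/2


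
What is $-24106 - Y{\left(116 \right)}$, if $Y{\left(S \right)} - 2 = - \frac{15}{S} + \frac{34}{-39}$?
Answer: $- \frac{109060063}{4524} \approx -24107.0$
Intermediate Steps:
$Y{\left(S \right)} = \frac{44}{39} - \frac{15}{S}$ ($Y{\left(S \right)} = 2 + \left(- \frac{15}{S} + \frac{34}{-39}\right) = 2 + \left(- \frac{15}{S} + 34 \left(- \frac{1}{39}\right)\right) = 2 - \left(\frac{34}{39} + \frac{15}{S}\right) = \frac{44}{39} - \frac{15}{S}$)
$-24106 - Y{\left(116 \right)} = -24106 - \left(\frac{44}{39} - \frac{15}{116}\right) = -24106 - \frac{4519}{4524} = - \frac{109060063}{4524}$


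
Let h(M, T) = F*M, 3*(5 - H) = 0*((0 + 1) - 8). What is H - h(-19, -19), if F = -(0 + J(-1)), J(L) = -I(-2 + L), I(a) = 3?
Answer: 62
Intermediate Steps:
H = 5 (H = 5 - 0*((0 + 1) - 8) = 5 - 0*(1 - 8) = 5 - 0*(-7) = 5 - ⅓*0 = 5 + 0 = 5)
J(L) = -3 (J(L) = -1*3 = -3)
F = 3 (F = -(0 - 3) = -1*(-3) = 3)
h(M, T) = 3*M
H - h(-19, -19) = 5 - 3*(-19) = 5 - 1*(-57) = 5 + 57 = 62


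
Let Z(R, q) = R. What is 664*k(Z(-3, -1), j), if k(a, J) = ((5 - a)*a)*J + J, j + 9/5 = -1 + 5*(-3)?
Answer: 1359208/5 ≈ 2.7184e+5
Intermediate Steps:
j = -89/5 (j = -9/5 + (-1 + 5*(-3)) = -9/5 + (-1 - 15) = -9/5 - 16 = -89/5 ≈ -17.800)
k(a, J) = J + J*a*(5 - a) (k(a, J) = (a*(5 - a))*J + J = J*a*(5 - a) + J = J + J*a*(5 - a))
664*k(Z(-3, -1), j) = 664*(-89*(1 - 1*(-3)² + 5*(-3))/5) = 664*(-89*(1 - 1*9 - 15)/5) = 664*(-89*(1 - 9 - 15)/5) = 664*(-89/5*(-23)) = 664*(2047/5) = 1359208/5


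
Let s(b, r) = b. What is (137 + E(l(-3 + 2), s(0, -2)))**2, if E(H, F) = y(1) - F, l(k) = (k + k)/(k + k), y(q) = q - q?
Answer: 18769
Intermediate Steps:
y(q) = 0
l(k) = 1 (l(k) = (2*k)/((2*k)) = (2*k)*(1/(2*k)) = 1)
E(H, F) = -F (E(H, F) = 0 - F = -F)
(137 + E(l(-3 + 2), s(0, -2)))**2 = (137 - 1*0)**2 = (137 + 0)**2 = 137**2 = 18769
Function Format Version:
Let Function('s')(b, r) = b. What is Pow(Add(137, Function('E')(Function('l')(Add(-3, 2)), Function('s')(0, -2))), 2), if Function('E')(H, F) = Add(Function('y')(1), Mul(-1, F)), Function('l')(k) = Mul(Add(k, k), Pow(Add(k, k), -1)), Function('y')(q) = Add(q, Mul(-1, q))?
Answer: 18769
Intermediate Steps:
Function('y')(q) = 0
Function('l')(k) = 1 (Function('l')(k) = Mul(Mul(2, k), Pow(Mul(2, k), -1)) = Mul(Mul(2, k), Mul(Rational(1, 2), Pow(k, -1))) = 1)
Function('E')(H, F) = Mul(-1, F) (Function('E')(H, F) = Add(0, Mul(-1, F)) = Mul(-1, F))
Pow(Add(137, Function('E')(Function('l')(Add(-3, 2)), Function('s')(0, -2))), 2) = Pow(Add(137, Mul(-1, 0)), 2) = Pow(Add(137, 0), 2) = Pow(137, 2) = 18769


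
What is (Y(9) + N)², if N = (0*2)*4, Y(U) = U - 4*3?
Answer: 9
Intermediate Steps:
Y(U) = -12 + U (Y(U) = U - 12 = -12 + U)
N = 0 (N = 0*4 = 0)
(Y(9) + N)² = ((-12 + 9) + 0)² = (-3 + 0)² = (-3)² = 9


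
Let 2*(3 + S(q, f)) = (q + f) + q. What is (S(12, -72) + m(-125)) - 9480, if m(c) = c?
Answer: -9632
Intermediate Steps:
S(q, f) = -3 + q + f/2 (S(q, f) = -3 + ((q + f) + q)/2 = -3 + ((f + q) + q)/2 = -3 + (f + 2*q)/2 = -3 + (q + f/2) = -3 + q + f/2)
(S(12, -72) + m(-125)) - 9480 = ((-3 + 12 + (½)*(-72)) - 125) - 9480 = ((-3 + 12 - 36) - 125) - 9480 = (-27 - 125) - 9480 = -152 - 9480 = -9632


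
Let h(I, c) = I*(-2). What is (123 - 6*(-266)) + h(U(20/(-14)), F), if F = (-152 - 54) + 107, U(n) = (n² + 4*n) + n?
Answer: 84731/49 ≈ 1729.2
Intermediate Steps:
U(n) = n² + 5*n
F = -99 (F = -206 + 107 = -99)
h(I, c) = -2*I
(123 - 6*(-266)) + h(U(20/(-14)), F) = (123 - 6*(-266)) - 2*20/(-14)*(5 + 20/(-14)) = (123 + 1596) - 2*20*(-1/14)*(5 + 20*(-1/14)) = 1719 - (-20)*(5 - 10/7)/7 = 1719 - (-20)*25/(7*7) = 1719 - 2*(-250/49) = 1719 + 500/49 = 84731/49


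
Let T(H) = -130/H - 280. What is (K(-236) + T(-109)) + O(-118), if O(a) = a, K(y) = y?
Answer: -68976/109 ≈ -632.81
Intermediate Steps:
T(H) = -280 - 130/H
(K(-236) + T(-109)) + O(-118) = (-236 + (-280 - 130/(-109))) - 118 = (-236 + (-280 - 130*(-1/109))) - 118 = (-236 + (-280 + 130/109)) - 118 = (-236 - 30390/109) - 118 = -56114/109 - 118 = -68976/109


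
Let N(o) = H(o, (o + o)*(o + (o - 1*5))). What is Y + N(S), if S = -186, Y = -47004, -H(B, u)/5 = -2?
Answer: -46994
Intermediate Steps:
H(B, u) = 10 (H(B, u) = -5*(-2) = 10)
N(o) = 10
Y + N(S) = -47004 + 10 = -46994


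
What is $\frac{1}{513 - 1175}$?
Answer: $- \frac{1}{662} \approx -0.0015106$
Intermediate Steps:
$\frac{1}{513 - 1175} = \frac{1}{-662} = - \frac{1}{662}$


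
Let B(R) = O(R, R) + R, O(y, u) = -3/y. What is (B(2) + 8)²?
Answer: 289/4 ≈ 72.250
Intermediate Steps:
B(R) = R - 3/R (B(R) = -3/R + R = R - 3/R)
(B(2) + 8)² = ((2 - 3/2) + 8)² = (½ + 8)² = (17/2)² = 289/4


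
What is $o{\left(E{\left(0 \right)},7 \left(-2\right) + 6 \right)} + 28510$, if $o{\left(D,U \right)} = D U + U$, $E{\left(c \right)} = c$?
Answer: $28502$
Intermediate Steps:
$o{\left(D,U \right)} = U + D U$
$o{\left(E{\left(0 \right)},7 \left(-2\right) + 6 \right)} + 28510 = \left(7 \left(-2\right) + 6\right) \left(1 + 0\right) + 28510 = \left(-14 + 6\right) 1 + 28510 = \left(-8\right) 1 + 28510 = -8 + 28510 = 28502$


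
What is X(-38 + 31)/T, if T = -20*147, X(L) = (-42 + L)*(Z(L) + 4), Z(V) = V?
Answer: -1/20 ≈ -0.050000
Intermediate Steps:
X(L) = (-42 + L)*(4 + L) (X(L) = (-42 + L)*(L + 4) = (-42 + L)*(4 + L))
T = -2940
X(-38 + 31)/T = (-168 + (-38 + 31)² - 38*(-38 + 31))/(-2940) = (-168 + (-7)² - 38*(-7))*(-1/2940) = (-168 + 49 + 266)*(-1/2940) = 147*(-1/2940) = -1/20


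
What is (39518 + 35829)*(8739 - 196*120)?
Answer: -1113704007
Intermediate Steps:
(39518 + 35829)*(8739 - 196*120) = 75347*(8739 - 23520) = 75347*(-14781) = -1113704007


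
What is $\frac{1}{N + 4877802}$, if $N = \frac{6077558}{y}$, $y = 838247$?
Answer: $\frac{838247}{4088808970652} \approx 2.0501 \cdot 10^{-7}$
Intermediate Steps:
$N = \frac{6077558}{838247} \approx 7.2503$
$\frac{1}{N + 4877802} = \frac{1}{\frac{6077558}{838247} + 4877802} = \frac{1}{\frac{4088808970652}{838247}} = \frac{838247}{4088808970652}$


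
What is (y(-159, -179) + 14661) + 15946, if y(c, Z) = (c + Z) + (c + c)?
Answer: 29951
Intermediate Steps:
y(c, Z) = Z + 3*c (y(c, Z) = (Z + c) + 2*c = Z + 3*c)
(y(-159, -179) + 14661) + 15946 = ((-179 + 3*(-159)) + 14661) + 15946 = ((-179 - 477) + 14661) + 15946 = (-656 + 14661) + 15946 = 14005 + 15946 = 29951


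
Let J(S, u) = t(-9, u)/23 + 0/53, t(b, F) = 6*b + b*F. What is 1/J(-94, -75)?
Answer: 1/27 ≈ 0.037037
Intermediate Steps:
t(b, F) = 6*b + F*b
J(S, u) = -54/23 - 9*u/23 (J(S, u) = -9*(6 + u)/23 + 0/53 = (-54 - 9*u)*(1/23) + 0*(1/53) = (-54/23 - 9*u/23) + 0 = -54/23 - 9*u/23)
1/J(-94, -75) = 1/(-54/23 - 9/23*(-75)) = 1/(-54/23 + 675/23) = 1/27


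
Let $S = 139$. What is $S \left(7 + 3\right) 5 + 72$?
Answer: $7022$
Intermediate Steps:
$S \left(7 + 3\right) 5 + 72 = 139 \left(7 + 3\right) 5 + 72 = 139 \cdot 10 \cdot 5 + 72 = 139 \cdot 50 + 72 = 6950 + 72 = 7022$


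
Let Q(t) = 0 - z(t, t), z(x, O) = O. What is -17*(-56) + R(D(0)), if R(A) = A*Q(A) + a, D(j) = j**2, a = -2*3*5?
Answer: 922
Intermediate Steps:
a = -30 (a = -6*5 = -30)
Q(t) = -t (Q(t) = 0 - t = -t)
R(A) = -30 - A**2 (R(A) = A*(-A) - 30 = -A**2 - 30 = -30 - A**2)
-17*(-56) + R(D(0)) = -17*(-56) + (-30 - (0**2)**2) = 952 + (-30 - 1*0**2) = 952 + (-30 - 1*0) = 952 + (-30 + 0) = 952 - 30 = 922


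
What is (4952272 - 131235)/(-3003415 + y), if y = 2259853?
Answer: -4821037/743562 ≈ -6.4837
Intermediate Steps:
(4952272 - 131235)/(-3003415 + y) = (4952272 - 131235)/(-3003415 + 2259853) = 4821037/(-743562) = 4821037*(-1/743562) = -4821037/743562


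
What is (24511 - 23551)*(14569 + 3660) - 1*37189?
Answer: 17462651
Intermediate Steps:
(24511 - 23551)*(14569 + 3660) - 1*37189 = 960*18229 - 37189 = 17499840 - 37189 = 17462651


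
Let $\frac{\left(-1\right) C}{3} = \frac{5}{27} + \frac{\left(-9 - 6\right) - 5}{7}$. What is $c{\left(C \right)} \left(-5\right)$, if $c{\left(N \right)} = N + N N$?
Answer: $- \frac{1434200}{3969} \approx -361.35$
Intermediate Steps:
$C = \frac{505}{63}$ ($C = - 3 \left(\frac{5}{27} + \frac{\left(-9 - 6\right) - 5}{7}\right) = - 3 \left(5 \cdot \frac{1}{27} + \left(-15 - 5\right) \frac{1}{7}\right) = - 3 \left(\frac{5}{27} - \frac{20}{7}\right) = \left(-3\right) \left(- \frac{505}{189}\right) = \frac{505}{63} \approx 8.0159$)
$c{\left(N \right)} = N + N^{2}$
$c{\left(C \right)} \left(-5\right) = \frac{505 \left(1 + \frac{505}{63}\right)}{63} \left(-5\right) = \frac{505}{63} \cdot \frac{568}{63} \left(-5\right) = \frac{286840}{3969} \left(-5\right) = - \frac{1434200}{3969}$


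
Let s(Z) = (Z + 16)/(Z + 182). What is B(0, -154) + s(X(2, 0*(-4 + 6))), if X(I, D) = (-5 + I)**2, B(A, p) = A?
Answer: 25/191 ≈ 0.13089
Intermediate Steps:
s(Z) = (16 + Z)/(182 + Z)
B(0, -154) + s(X(2, 0*(-4 + 6))) = 0 + (16 + (-5 + 2)**2)/(182 + (-5 + 2)**2) = 0 + (16 + (-3)**2)/(182 + (-3)**2) = 0 + (16 + 9)/(182 + 9) = 0 + 25/191 = 25/191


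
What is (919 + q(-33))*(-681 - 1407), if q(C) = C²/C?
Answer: -1849968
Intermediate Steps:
q(C) = C
(919 + q(-33))*(-681 - 1407) = (919 - 33)*(-681 - 1407) = 886*(-2088) = -1849968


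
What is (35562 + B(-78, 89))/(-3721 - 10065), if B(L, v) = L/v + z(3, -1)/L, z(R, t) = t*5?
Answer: -246865765/95702412 ≈ -2.5795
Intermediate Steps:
z(R, t) = 5*t
B(L, v) = -5/L + L/v (B(L, v) = L/v + (5*(-1))/L = L/v - 5/L = -5/L + L/v)
(35562 + B(-78, 89))/(-3721 - 10065) = (35562 + (-5/(-78) - 78/89))/(-3721 - 10065) = (35562 + (-5*(-1/78) - 78*1/89))/(-13786) = (35562 + (5/78 - 78/89))*(-1/13786) = (35562 - 5639/6942)*(-1/13786) = (246865765/6942)*(-1/13786) = -246865765/95702412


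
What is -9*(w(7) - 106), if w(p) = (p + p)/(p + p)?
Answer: 945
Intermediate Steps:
w(p) = 1 (w(p) = (2*p)/((2*p)) = (2*p)*(1/(2*p)) = 1)
-9*(w(7) - 106) = -9*(1 - 106) = -9*(-105) = 945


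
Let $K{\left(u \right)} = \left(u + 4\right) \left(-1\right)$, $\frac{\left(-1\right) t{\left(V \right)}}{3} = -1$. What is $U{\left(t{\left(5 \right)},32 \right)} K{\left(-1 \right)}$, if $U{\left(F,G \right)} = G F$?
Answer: $-288$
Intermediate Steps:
$t{\left(V \right)} = 3$ ($t{\left(V \right)} = \left(-3\right) \left(-1\right) = 3$)
$U{\left(F,G \right)} = F G$
$K{\left(u \right)} = -4 - u$ ($K{\left(u \right)} = \left(4 + u\right) \left(-1\right) = -4 - u$)
$U{\left(t{\left(5 \right)},32 \right)} K{\left(-1 \right)} = 3 \cdot 32 \left(-4 - -1\right) = 96 \left(-4 + 1\right) = 96 \left(-3\right) = -288$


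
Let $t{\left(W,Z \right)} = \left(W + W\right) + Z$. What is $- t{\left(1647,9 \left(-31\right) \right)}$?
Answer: $-3015$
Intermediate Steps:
$t{\left(W,Z \right)} = Z + 2 W$ ($t{\left(W,Z \right)} = 2 W + Z = Z + 2 W$)
$- t{\left(1647,9 \left(-31\right) \right)} = - (9 \left(-31\right) + 2 \cdot 1647) = - (-279 + 3294) = \left(-1\right) 3015 = -3015$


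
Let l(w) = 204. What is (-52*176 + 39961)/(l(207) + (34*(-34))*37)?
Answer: -30809/42568 ≈ -0.72376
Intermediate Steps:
(-52*176 + 39961)/(l(207) + (34*(-34))*37) = (-52*176 + 39961)/(204 + (34*(-34))*37) = (-9152 + 39961)/(204 - 1156*37) = 30809/(204 - 42772) = 30809/(-42568) = 30809*(-1/42568) = -30809/42568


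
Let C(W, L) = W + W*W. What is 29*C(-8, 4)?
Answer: 1624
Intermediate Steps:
C(W, L) = W + W²
29*C(-8, 4) = 29*(-8*(1 - 8)) = 29*(-8*(-7)) = 29*56 = 1624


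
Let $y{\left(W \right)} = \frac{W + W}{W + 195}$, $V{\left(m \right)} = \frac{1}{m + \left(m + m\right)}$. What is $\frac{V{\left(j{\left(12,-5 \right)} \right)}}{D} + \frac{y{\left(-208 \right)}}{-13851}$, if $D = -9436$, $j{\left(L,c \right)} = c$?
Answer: $- \frac{1505143}{653490180} \approx -0.0023032$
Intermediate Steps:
$V{\left(m \right)} = \frac{1}{3 m}$ ($V{\left(m \right)} = \frac{1}{m + 2 m} = \frac{1}{3 m}$)
$y{\left(W \right)} = \frac{2 W}{195 + W}$
$\frac{V{\left(j{\left(12,-5 \right)} \right)}}{D} + \frac{y{\left(-208 \right)}}{-13851} = \frac{\frac{1}{3} \frac{1}{-5}}{-9436} + \frac{2 \left(-208\right) \frac{1}{195 - 208}}{-13851} = \frac{1}{3} \left(- \frac{1}{5}\right) \left(- \frac{1}{9436}\right) + 2 \left(-208\right) \frac{1}{-13} \left(- \frac{1}{13851}\right) = \left(- \frac{1}{15}\right) \left(- \frac{1}{9436}\right) + 2 \left(-208\right) \left(- \frac{1}{13}\right) \left(- \frac{1}{13851}\right) = \frac{1}{141540} + 32 \left(- \frac{1}{13851}\right) = \frac{1}{141540} - \frac{32}{13851} = - \frac{1505143}{653490180}$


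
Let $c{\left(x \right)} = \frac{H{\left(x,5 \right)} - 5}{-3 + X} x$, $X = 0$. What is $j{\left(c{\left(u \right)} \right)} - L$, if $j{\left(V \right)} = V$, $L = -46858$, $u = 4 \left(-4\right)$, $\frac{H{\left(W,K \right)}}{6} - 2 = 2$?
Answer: $\frac{140878}{3} \approx 46959.0$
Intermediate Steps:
$H{\left(W,K \right)} = 24$ ($H{\left(W,K \right)} = 12 + 6 \cdot 2 = 12 + 12 = 24$)
$u = -16$
$c{\left(x \right)} = - \frac{19 x}{3}$ ($c{\left(x \right)} = \frac{24 - 5}{-3 + 0} x = \frac{19}{-3} x = 19 \left(- \frac{1}{3}\right) x = - \frac{19 x}{3}$)
$j{\left(c{\left(u \right)} \right)} - L = \left(- \frac{19}{3}\right) \left(-16\right) - -46858 = \frac{304}{3} + 46858 = \frac{140878}{3}$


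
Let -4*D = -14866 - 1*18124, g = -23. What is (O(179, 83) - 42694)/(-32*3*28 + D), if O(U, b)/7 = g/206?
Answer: -8795125/1145257 ≈ -7.6796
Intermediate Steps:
O(U, b) = -161/206 (O(U, b) = 7*(-23/206) = -161/206)
D = 16495/2 (D = -(-14866 - 1*18124)/4 = -(-14866 - 18124)/4 = -¼*(-32990) = 16495/2 ≈ 8247.5)
(O(179, 83) - 42694)/(-32*3*28 + D) = (-161/206 - 42694)/(-32*3*28 + 16495/2) = -8795125/(206*(-96*28 + 16495/2)) = -8795125/(206*(-2688 + 16495/2)) = -8795125/(206*11119/2) = -8795125/206*2/11119 = -8795125/1145257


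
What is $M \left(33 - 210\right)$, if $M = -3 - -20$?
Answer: $-3009$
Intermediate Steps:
$M = 17$ ($M = -3 + 20 = 17$)
$M \left(33 - 210\right) = 17 \left(33 - 210\right) = 17 \left(-177\right) = -3009$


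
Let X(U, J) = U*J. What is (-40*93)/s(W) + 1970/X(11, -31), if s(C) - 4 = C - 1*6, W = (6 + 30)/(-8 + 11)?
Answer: -128822/341 ≈ -377.78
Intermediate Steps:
W = 12 (W = 36/3 = 36*(1/3) = 12)
X(U, J) = J*U
s(C) = -2 + C (s(C) = 4 + (C - 1*6) = 4 + (C - 6) = 4 + (-6 + C) = -2 + C)
(-40*93)/s(W) + 1970/X(11, -31) = (-40*93)/(-2 + 12) + 1970/((-31*11)) = -3720/10 + 1970/(-341) = -3720*1/10 + 1970*(-1/341) = -372 - 1970/341 = -128822/341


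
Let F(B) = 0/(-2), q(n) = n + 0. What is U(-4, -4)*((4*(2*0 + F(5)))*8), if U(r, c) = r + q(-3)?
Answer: 0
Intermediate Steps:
q(n) = n
F(B) = 0 (F(B) = 0*(-1/2) = 0)
U(r, c) = -3 + r (U(r, c) = r - 3 = -3 + r)
U(-4, -4)*((4*(2*0 + F(5)))*8) = (-3 - 4)*((4*(2*0 + 0))*8) = -7*4*(0 + 0)*8 = -7*4*0*8 = -0*8 = -7*0 = 0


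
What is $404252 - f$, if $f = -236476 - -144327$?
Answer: $496401$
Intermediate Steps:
$f = -92149$ ($f = -236476 + 144327 = -92149$)
$404252 - f = 404252 - -92149 = 404252 + 92149 = 496401$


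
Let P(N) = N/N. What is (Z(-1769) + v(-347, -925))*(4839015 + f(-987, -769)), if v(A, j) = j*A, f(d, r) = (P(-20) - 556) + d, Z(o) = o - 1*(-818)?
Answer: 1548107459352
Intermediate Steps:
P(N) = 1
Z(o) = 818 + o (Z(o) = o + 818 = 818 + o)
f(d, r) = -555 + d (f(d, r) = (1 - 556) + d = -555 + d)
v(A, j) = A*j
(Z(-1769) + v(-347, -925))*(4839015 + f(-987, -769)) = ((818 - 1769) - 347*(-925))*(4839015 + (-555 - 987)) = (-951 + 320975)*(4839015 - 1542) = 320024*4837473 = 1548107459352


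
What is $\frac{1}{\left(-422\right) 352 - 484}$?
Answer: $- \frac{1}{149028} \approx -6.7102 \cdot 10^{-6}$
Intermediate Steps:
$\frac{1}{\left(-422\right) 352 - 484} = \frac{1}{-148544 - 484} = \frac{1}{-149028} = - \frac{1}{149028}$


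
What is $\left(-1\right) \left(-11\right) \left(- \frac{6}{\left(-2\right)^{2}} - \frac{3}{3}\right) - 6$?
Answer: $- \frac{67}{2} \approx -33.5$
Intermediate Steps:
$\left(-1\right) \left(-11\right) \left(- \frac{6}{\left(-2\right)^{2}} - \frac{3}{3}\right) - 6 = 11 \left(- \frac{6}{4} - 1\right) - 6 = 11 \left(\left(-6\right) \frac{1}{4} - 1\right) - 6 = 11 \left(- \frac{3}{2} - 1\right) - 6 = 11 \left(- \frac{5}{2}\right) - 6 = - \frac{55}{2} - 6 = - \frac{67}{2}$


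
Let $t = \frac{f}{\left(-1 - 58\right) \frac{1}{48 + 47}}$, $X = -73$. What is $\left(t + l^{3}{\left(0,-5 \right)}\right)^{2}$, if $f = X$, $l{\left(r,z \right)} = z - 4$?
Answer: $\frac{1301477776}{3481} \approx 3.7388 \cdot 10^{5}$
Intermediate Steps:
$l{\left(r,z \right)} = -4 + z$
$f = -73$
$t = \frac{6935}{59}$ ($t = - \frac{73}{\left(-1 - 58\right) \frac{1}{48 + 47}} = - \frac{73}{\left(-59\right) \frac{1}{95}} = - \frac{73}{- \frac{59}{95}} = \left(-73\right) \left(- \frac{95}{59}\right) = \frac{6935}{59} \approx 117.54$)
$\left(t + l^{3}{\left(0,-5 \right)}\right)^{2} = \left(\frac{6935}{59} + \left(-4 - 5\right)^{3}\right)^{2} = \left(\frac{6935}{59} + \left(-9\right)^{3}\right)^{2} = \left(\frac{6935}{59} - 729\right)^{2} = \left(- \frac{36076}{59}\right)^{2} = \frac{1301477776}{3481}$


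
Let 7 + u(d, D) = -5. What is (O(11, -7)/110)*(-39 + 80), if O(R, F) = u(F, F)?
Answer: -246/55 ≈ -4.4727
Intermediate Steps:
u(d, D) = -12 (u(d, D) = -7 - 5 = -12)
O(R, F) = -12
(O(11, -7)/110)*(-39 + 80) = (-12/110)*(-39 + 80) = -12*1/110*41 = -6/55*41 = -246/55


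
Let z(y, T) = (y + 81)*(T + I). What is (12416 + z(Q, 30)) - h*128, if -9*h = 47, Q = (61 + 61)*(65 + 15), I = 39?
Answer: 6229021/9 ≈ 6.9211e+5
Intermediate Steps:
Q = 9760 (Q = 122*80 = 9760)
h = -47/9 (h = -1/9*47 = -47/9 ≈ -5.2222)
z(y, T) = (39 + T)*(81 + y) (z(y, T) = (y + 81)*(T + 39) = (81 + y)*(39 + T) = (39 + T)*(81 + y))
(12416 + z(Q, 30)) - h*128 = (12416 + (3159 + 39*9760 + 81*30 + 30*9760)) - (-47)*128/9 = (12416 + (3159 + 380640 + 2430 + 292800)) - 1*(-6016/9) = (12416 + 679029) + 6016/9 = 691445 + 6016/9 = 6229021/9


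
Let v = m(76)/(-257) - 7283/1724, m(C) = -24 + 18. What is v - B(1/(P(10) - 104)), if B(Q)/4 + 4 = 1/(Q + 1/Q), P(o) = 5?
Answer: 25708690065/2171476268 ≈ 11.839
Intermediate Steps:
m(C) = -6
B(Q) = -16 + 4/(Q + 1/Q)
v = -1861387/443068 (v = -6/(-257) - 7283/1724 = -6*(-1/257) - 7283*1/1724 = 6/257 - 7283/1724 = -1861387/443068 ≈ -4.2011)
v - B(1/(P(10) - 104)) = -1861387/443068 - 4*(-4 + 1/(5 - 104) - 4/(5 - 104)²)/(1 + (1/(5 - 104))²) = -1861387/443068 - 4*(-4 + 1/(-99) - 4*(1/(-99))²)/(1 + (1/(-99))²) = -1861387/443068 - 4*(-4 - 1/99 - 4*(-1/99)²)/(1 + (-1/99)²) = -1861387/443068 - 4*(-4 - 1/99 - 4*1/9801)/(1 + 1/9801) = -1861387/443068 - 4*(-4 - 1/99 - 4/9801)/9802/9801 = -1861387/443068 - 4*9801*(-39307)/(9802*9801) = -1861387/443068 - 1*(-78614/4901) = -1861387/443068 + 78614/4901 = 25708690065/2171476268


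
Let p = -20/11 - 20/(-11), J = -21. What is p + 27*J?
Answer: -567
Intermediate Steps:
p = 0 (p = -20*1/11 - 20*(-1/11) = -20/11 + 20/11 = 0)
p + 27*J = 0 + 27*(-21) = 0 - 567 = -567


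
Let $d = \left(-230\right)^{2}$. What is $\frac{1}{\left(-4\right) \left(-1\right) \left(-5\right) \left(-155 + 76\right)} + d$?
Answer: $\frac{83582001}{1580} \approx 52900.0$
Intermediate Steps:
$d = 52900$
$\frac{1}{\left(-4\right) \left(-1\right) \left(-5\right) \left(-155 + 76\right)} + d = \frac{1}{\left(-4\right) \left(-1\right) \left(-5\right) \left(-155 + 76\right)} + 52900 = \frac{1}{4 \left(-5\right) \left(-79\right)} + 52900 = \frac{1}{\left(-20\right) \left(-79\right)} + 52900 = \frac{1}{1580} + 52900 = \frac{83582001}{1580}$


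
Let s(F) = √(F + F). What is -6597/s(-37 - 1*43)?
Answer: 6597*I*√10/40 ≈ 521.54*I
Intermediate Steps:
s(F) = √2*√F (s(F) = √(2*F) = √2*√F)
-6597/s(-37 - 1*43) = -6597*√2/(2*√(-37 - 1*43)) = -6597*√2/(2*√(-37 - 43)) = -6597*(-I*√10/40) = -(-6597)*I*√10/40 = 6597*I*√10/40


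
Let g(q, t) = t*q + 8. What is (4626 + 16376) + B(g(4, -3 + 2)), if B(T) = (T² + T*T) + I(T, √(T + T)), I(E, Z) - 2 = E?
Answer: 21040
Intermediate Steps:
I(E, Z) = 2 + E
g(q, t) = 8 + q*t (g(q, t) = q*t + 8 = 8 + q*t)
B(T) = 2 + T + 2*T² (B(T) = (T² + T*T) + (2 + T) = (T² + T²) + (2 + T) = 2*T² + (2 + T) = 2 + T + 2*T²)
(4626 + 16376) + B(g(4, -3 + 2)) = (4626 + 16376) + (2 + (8 + 4*(-3 + 2)) + 2*(8 + 4*(-3 + 2))²) = 21002 + (2 + (8 + 4*(-1)) + 2*(8 + 4*(-1))²) = 21002 + (2 + (8 - 4) + 2*(8 - 4)²) = 21002 + (2 + 4 + 2*4²) = 21002 + (2 + 4 + 2*16) = 21002 + (2 + 4 + 32) = 21002 + 38 = 21040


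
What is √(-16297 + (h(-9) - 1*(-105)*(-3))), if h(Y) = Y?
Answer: I*√16621 ≈ 128.92*I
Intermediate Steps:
√(-16297 + (h(-9) - 1*(-105)*(-3))) = √(-16297 + (-9 - 1*(-105)*(-3))) = √(-16297 + (-9 + 105*(-3))) = √(-16297 + (-9 - 315)) = √(-16297 - 324) = √(-16621) = I*√16621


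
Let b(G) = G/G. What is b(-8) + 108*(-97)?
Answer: -10475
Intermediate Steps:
b(G) = 1
b(-8) + 108*(-97) = 1 + 108*(-97) = 1 - 10476 = -10475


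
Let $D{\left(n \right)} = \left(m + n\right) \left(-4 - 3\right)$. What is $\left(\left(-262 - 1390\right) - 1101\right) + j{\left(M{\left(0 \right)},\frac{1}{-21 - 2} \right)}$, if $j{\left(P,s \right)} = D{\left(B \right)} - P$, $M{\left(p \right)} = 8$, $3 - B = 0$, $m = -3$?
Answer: $-2761$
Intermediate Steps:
$B = 3$ ($B = 3 - 0 = 3 + 0 = 3$)
$D{\left(n \right)} = 21 - 7 n$ ($D{\left(n \right)} = \left(-3 + n\right) \left(-4 - 3\right) = \left(-3 + n\right) \left(-7\right) = 21 - 7 n$)
$j{\left(P,s \right)} = - P$ ($j{\left(P,s \right)} = \left(21 - 21\right) - P = 0 - P = - P$)
$\left(\left(-262 - 1390\right) - 1101\right) + j{\left(M{\left(0 \right)},\frac{1}{-21 - 2} \right)} = \left(\left(-262 - 1390\right) - 1101\right) - 8 = \left(-1652 - 1101\right) - 8 = -2753 - 8 = -2761$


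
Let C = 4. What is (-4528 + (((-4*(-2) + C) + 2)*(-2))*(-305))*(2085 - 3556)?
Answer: -5901652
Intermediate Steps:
(-4528 + (((-4*(-2) + C) + 2)*(-2))*(-305))*(2085 - 3556) = (-4528 + (((-4*(-2) + 4) + 2)*(-2))*(-305))*(2085 - 3556) = (-4528 + (((8 + 4) + 2)*(-2))*(-305))*(-1471) = (-4528 + ((12 + 2)*(-2))*(-305))*(-1471) = (-4528 + (14*(-2))*(-305))*(-1471) = (-4528 - 28*(-305))*(-1471) = (-4528 + 8540)*(-1471) = 4012*(-1471) = -5901652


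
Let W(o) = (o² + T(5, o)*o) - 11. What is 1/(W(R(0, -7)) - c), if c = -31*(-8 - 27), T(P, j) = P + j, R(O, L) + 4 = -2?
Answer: -1/1054 ≈ -0.00094877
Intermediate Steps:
R(O, L) = -6 (R(O, L) = -4 - 2 = -6)
c = 1085 (c = -31*(-35) = 1085)
W(o) = -11 + o² + o*(5 + o) (W(o) = (o² + (5 + o)*o) - 11 = (o² + o*(5 + o)) - 11 = -11 + o² + o*(5 + o))
1/(W(R(0, -7)) - c) = 1/((-11 + (-6)² - 6*(5 - 6)) - 1*1085) = 1/((-11 + 36 - 6*(-1)) - 1085) = 1/((-11 + 36 + 6) - 1085) = 1/(31 - 1085) = 1/(-1054) = -1/1054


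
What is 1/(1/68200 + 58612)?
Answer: 68200/3997338401 ≈ 1.7061e-5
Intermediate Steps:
1/(1/68200 + 58612) = 1/(3997338401/68200) = 68200/3997338401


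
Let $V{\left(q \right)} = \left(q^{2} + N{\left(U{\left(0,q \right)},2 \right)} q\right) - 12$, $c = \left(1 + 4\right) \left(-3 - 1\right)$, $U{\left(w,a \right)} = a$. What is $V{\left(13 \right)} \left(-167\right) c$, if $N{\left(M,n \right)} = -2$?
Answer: $437540$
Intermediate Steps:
$c = -20$ ($c = 5 \left(-3 - 1\right) = 5 \left(-4\right) = -20$)
$V{\left(q \right)} = -12 + q^{2} - 2 q$ ($V{\left(q \right)} = \left(q^{2} - 2 q\right) - 12 = -12 + q^{2} - 2 q$)
$V{\left(13 \right)} \left(-167\right) c = \left(-12 + 13^{2} - 26\right) \left(-167\right) \left(-20\right) = \left(-12 + 169 - 26\right) \left(-167\right) \left(-20\right) = 131 \left(-167\right) \left(-20\right) = \left(-21877\right) \left(-20\right) = 437540$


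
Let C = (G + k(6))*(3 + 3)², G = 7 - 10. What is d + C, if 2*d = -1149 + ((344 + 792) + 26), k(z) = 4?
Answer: 85/2 ≈ 42.500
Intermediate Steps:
d = 13/2 (d = (-1149 + ((344 + 792) + 26))/2 = (-1149 + (1136 + 26))/2 = (-1149 + 1162)/2 = (½)*13 = 13/2 ≈ 6.5000)
G = -3
C = 36 (C = (-3 + 4)*(3 + 3)² = 1*6² = 1*36 = 36)
d + C = 13/2 + 36 = 85/2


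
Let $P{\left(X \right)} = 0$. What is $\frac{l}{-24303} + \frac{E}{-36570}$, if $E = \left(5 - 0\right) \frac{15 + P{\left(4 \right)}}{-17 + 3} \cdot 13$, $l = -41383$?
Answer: $\frac{1414064251}{829509996} \approx 1.7047$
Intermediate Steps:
$E = - \frac{975}{14}$ ($E = \left(5 - 0\right) \frac{15 + 0}{-17 + 3} \cdot 13 = \left(5 + 0\right) \frac{15}{-14} \cdot 13 = 5 \cdot 15 \left(- \frac{1}{14}\right) 13 = 5 \left(- \frac{15}{14}\right) 13 = \left(- \frac{75}{14}\right) 13 = - \frac{975}{14} \approx -69.643$)
$\frac{l}{-24303} + \frac{E}{-36570} = - \frac{41383}{-24303} - \frac{975}{14 \left(-36570\right)} = \left(-41383\right) \left(- \frac{1}{24303}\right) - - \frac{65}{34132} = \frac{41383}{24303} + \frac{65}{34132} = \frac{1414064251}{829509996}$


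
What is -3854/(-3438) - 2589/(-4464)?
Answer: 1450291/852624 ≈ 1.7010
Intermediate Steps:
-3854/(-3438) - 2589/(-4464) = -3854*(-1/3438) - 2589*(-1/4464) = 1927/1719 + 863/1488 = 1450291/852624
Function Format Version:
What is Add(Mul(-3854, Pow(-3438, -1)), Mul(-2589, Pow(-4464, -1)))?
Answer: Rational(1450291, 852624) ≈ 1.7010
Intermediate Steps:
Add(Mul(-3854, Pow(-3438, -1)), Mul(-2589, Pow(-4464, -1))) = Add(Mul(-3854, Rational(-1, 3438)), Mul(-2589, Rational(-1, 4464))) = Add(Rational(1927, 1719), Rational(863, 1488)) = Rational(1450291, 852624)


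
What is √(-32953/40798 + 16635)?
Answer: √27687227218046/40798 ≈ 128.97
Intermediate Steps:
√(-32953/40798 + 16635) = √(678641777/40798) = √27687227218046/40798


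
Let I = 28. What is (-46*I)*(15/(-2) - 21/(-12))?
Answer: 7406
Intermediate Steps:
(-46*I)*(15/(-2) - 21/(-12)) = (-46*28)*(15/(-2) - 21/(-12)) = -1288*(15*(-1/2) - 21*(-1/12)) = -1288*(-15/2 + 7/4) = -1288*(-23/4) = 7406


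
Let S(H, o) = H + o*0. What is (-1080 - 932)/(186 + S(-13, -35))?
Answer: -2012/173 ≈ -11.630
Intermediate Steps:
S(H, o) = H (S(H, o) = H + 0 = H)
(-1080 - 932)/(186 + S(-13, -35)) = (-1080 - 932)/(186 - 13) = -2012/173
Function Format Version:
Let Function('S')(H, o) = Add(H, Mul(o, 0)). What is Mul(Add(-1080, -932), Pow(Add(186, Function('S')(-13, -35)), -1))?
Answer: Rational(-2012, 173) ≈ -11.630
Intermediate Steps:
Function('S')(H, o) = H (Function('S')(H, o) = Add(H, 0) = H)
Mul(Add(-1080, -932), Pow(Add(186, Function('S')(-13, -35)), -1)) = Mul(Add(-1080, -932), Pow(Add(186, -13), -1)) = Mul(-2012, Pow(173, -1)) = Mul(-2012, Rational(1, 173)) = Rational(-2012, 173)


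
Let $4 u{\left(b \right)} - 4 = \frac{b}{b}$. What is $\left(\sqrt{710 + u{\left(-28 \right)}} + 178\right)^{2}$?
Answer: $\frac{\left(356 + \sqrt{2845}\right)^{2}}{4} \approx 41890.0$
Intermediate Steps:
$u{\left(b \right)} = \frac{5}{4}$ ($u{\left(b \right)} = 1 + \frac{b \frac{1}{b}}{4} = 1 + \frac{1}{4} \cdot 1 = 1 + \frac{1}{4} = \frac{5}{4}$)
$\left(\sqrt{710 + u{\left(-28 \right)}} + 178\right)^{2} = \left(\sqrt{710 + \frac{5}{4}} + 178\right)^{2} = \left(\sqrt{\frac{2845}{4}} + 178\right)^{2} = \left(\frac{\sqrt{2845}}{2} + 178\right)^{2} = \left(178 + \frac{\sqrt{2845}}{2}\right)^{2}$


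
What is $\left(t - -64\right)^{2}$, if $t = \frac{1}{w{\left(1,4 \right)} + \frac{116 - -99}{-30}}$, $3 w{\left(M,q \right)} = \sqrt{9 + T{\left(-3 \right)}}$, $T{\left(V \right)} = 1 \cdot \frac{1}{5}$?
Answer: $\frac{334794194116}{82101721} - \frac{13886736 \sqrt{230}}{82101721} \approx 4075.2$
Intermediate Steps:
$T{\left(V \right)} = \frac{1}{5}$ ($T{\left(V \right)} = 1 \cdot \frac{1}{5} = \frac{1}{5}$)
$w{\left(M,q \right)} = \frac{\sqrt{230}}{15}$ ($w{\left(M,q \right)} = \frac{\sqrt{9 + \frac{1}{5}}}{3} = \frac{\sqrt{\frac{46}{5}}}{3} = \frac{\frac{1}{5} \sqrt{230}}{3} = \frac{\sqrt{230}}{15}$)
$t = \frac{1}{- \frac{43}{6} + \frac{\sqrt{230}}{15}}$ ($t = \frac{1}{\frac{\sqrt{230}}{15} + \frac{116 - -99}{-30}} = \frac{1}{\frac{\sqrt{230}}{15} + \left(116 + 99\right) \left(- \frac{1}{30}\right)} = \frac{1}{\frac{\sqrt{230}}{15} + 215 \left(- \frac{1}{30}\right)} = \frac{1}{\frac{\sqrt{230}}{15} - \frac{43}{6}} = \frac{1}{- \frac{43}{6} + \frac{\sqrt{230}}{15}} \approx -0.16245$)
$\left(t - -64\right)^{2} = \left(\left(- \frac{1290}{9061} - \frac{12 \sqrt{230}}{9061}\right) - -64\right)^{2} = \left(\left(- \frac{1290}{9061} - \frac{12 \sqrt{230}}{9061}\right) + 64\right)^{2} = \left(\frac{578614}{9061} - \frac{12 \sqrt{230}}{9061}\right)^{2}$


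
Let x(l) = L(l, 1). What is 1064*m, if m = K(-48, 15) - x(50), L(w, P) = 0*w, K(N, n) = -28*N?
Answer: 1430016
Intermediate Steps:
L(w, P) = 0
x(l) = 0
m = 1344 (m = -28*(-48) - 1*0 = 1344 + 0 = 1344)
1064*m = 1064*1344 = 1430016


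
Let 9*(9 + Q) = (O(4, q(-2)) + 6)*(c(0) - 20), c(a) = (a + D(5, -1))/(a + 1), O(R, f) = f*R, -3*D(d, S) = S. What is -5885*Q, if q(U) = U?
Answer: 735625/27 ≈ 27245.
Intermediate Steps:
D(d, S) = -S/3
O(R, f) = R*f
c(a) = (⅓ + a)/(1 + a) (c(a) = (a - ⅓*(-1))/(a + 1) = (a + ⅓)/(1 + a) = (⅓ + a)/(1 + a))
Q = -125/27 (Q = -9 + ((4*(-2) + 6)*((⅓ + 0)/(1 + 0) - 20))/9 = -9 + ((-8 + 6)*((⅓)/1 - 20))/9 = -9 + (-2*(1*(⅓) - 20))/9 = -9 + (-2*(⅓ - 20))/9 = -9 + (-2*(-59/3))/9 = -9 + (⅑)*(118/3) = -9 + 118/27 = -125/27 ≈ -4.6296)
-5885*Q = -5885*(-125/27) = 735625/27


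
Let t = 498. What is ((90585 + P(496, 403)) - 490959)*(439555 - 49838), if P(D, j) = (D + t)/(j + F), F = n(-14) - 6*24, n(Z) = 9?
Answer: -20908168567823/134 ≈ -1.5603e+11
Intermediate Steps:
F = -135 (F = 9 - 6*24 = 9 - 1*144 = 9 - 144 = -135)
P(D, j) = (498 + D)/(-135 + j) (P(D, j) = (D + 498)/(j - 135) = (498 + D)/(-135 + j))
((90585 + P(496, 403)) - 490959)*(439555 - 49838) = ((90585 + (498 + 496)/(-135 + 403)) - 490959)*(439555 - 49838) = ((90585 + 994/268) - 490959)*389717 = ((90585 + (1/268)*994) - 490959)*389717 = ((90585 + 497/134) - 490959)*389717 = (12138887/134 - 490959)*389717 = -53649619/134*389717 = -20908168567823/134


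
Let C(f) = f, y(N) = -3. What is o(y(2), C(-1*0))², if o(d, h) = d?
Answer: 9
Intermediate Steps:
o(y(2), C(-1*0))² = (-3)² = 9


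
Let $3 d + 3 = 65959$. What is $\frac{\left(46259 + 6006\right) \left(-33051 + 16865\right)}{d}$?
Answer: $- \frac{1268941935}{32978} \approx -38478.0$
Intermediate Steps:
$d = \frac{65956}{3}$ ($d = -1 + \frac{1}{3} \cdot 65959 = -1 + \frac{65959}{3} = \frac{65956}{3} \approx 21985.0$)
$\frac{\left(46259 + 6006\right) \left(-33051 + 16865\right)}{d} = \frac{\left(46259 + 6006\right) \left(-33051 + 16865\right)}{\frac{65956}{3}} = 52265 \left(-16186\right) \frac{3}{65956} = \left(-845961290\right) \frac{3}{65956} = - \frac{1268941935}{32978}$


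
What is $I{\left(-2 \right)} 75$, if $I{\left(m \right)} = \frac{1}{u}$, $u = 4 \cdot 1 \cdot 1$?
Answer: $\frac{75}{4} \approx 18.75$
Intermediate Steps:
$u = 4$ ($u = 4 \cdot 1 = 4$)
$I{\left(m \right)} = \frac{1}{4}$
$I{\left(-2 \right)} 75 = \frac{1}{4} \cdot 75 = \frac{75}{4}$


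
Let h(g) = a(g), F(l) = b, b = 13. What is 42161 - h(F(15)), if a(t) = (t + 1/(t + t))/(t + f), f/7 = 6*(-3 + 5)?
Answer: 106329703/2522 ≈ 42161.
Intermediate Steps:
f = 84 (f = 7*(6*(-3 + 5)) = 7*(6*2) = 7*12 = 84)
F(l) = 13
a(t) = (t + 1/(2*t))/(84 + t) (a(t) = (t + 1/(t + t))/(t + 84) = (t + 1/(2*t))/(84 + t))
h(g) = (1/2 + g**2)/(g*(84 + g))
42161 - h(F(15)) = 42161 - (1/2 + 13**2)/(13*(84 + 13)) = 42161 - (1/2 + 169)/(13*97) = 42161 - 339/(13*97*2) = 42161 - 1*339/2522 = 42161 - 339/2522 = 106329703/2522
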